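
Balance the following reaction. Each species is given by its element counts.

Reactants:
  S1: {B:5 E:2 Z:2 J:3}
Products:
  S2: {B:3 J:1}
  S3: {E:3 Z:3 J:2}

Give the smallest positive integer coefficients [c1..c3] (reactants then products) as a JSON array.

B: 3·5 = 15 | 5·3+2·0 = 15
E: 3·2 = 6 | 5·0+2·3 = 6
Z: 3·2 = 6 | 5·0+2·3 = 6
J: 3·3 = 9 | 5·1+2·2 = 9
gcd(3,5,2) = 1

Coefficients: [3, 5, 2]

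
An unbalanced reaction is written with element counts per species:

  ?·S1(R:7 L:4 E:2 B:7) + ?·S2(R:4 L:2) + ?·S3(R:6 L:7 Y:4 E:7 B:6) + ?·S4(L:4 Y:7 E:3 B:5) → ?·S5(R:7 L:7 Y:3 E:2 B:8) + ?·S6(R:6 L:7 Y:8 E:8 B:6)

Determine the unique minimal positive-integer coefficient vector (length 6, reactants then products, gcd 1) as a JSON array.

R: 3·7+5·4+3·6+5·0 = 59 | 5·7+4·6 = 59
L: 3·4+5·2+3·7+5·4 = 63 | 5·7+4·7 = 63
Y: 3·0+5·0+3·4+5·7 = 47 | 5·3+4·8 = 47
E: 3·2+5·0+3·7+5·3 = 42 | 5·2+4·8 = 42
B: 3·7+5·0+3·6+5·5 = 64 | 5·8+4·6 = 64
gcd(3,5,3,5,5,4) = 1

Coefficients: [3, 5, 3, 5, 5, 4]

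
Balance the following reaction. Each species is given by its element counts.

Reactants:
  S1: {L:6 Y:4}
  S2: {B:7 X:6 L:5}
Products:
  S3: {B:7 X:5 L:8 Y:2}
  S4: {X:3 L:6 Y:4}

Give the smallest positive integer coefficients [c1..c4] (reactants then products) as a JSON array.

Coefficients: [5, 6, 6, 2]

B: 5·0+6·7 = 42 | 6·7+2·0 = 42
X: 5·0+6·6 = 36 | 6·5+2·3 = 36
L: 5·6+6·5 = 60 | 6·8+2·6 = 60
Y: 5·4+6·0 = 20 | 6·2+2·4 = 20
gcd(5,6,6,2) = 1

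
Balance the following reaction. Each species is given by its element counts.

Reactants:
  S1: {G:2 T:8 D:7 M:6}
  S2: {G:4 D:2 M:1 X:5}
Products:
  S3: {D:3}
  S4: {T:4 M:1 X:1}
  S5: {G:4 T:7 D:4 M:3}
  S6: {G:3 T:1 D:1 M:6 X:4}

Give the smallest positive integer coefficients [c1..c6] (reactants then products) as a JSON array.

Coefficients: [3, 2, 5, 2, 2, 2]

G: 3·2+2·4 = 14 | 5·0+2·0+2·4+2·3 = 14
T: 3·8+2·0 = 24 | 5·0+2·4+2·7+2·1 = 24
D: 3·7+2·2 = 25 | 5·3+2·0+2·4+2·1 = 25
M: 3·6+2·1 = 20 | 5·0+2·1+2·3+2·6 = 20
X: 3·0+2·5 = 10 | 5·0+2·1+2·0+2·4 = 10
gcd(3,2,5,2,2,2) = 1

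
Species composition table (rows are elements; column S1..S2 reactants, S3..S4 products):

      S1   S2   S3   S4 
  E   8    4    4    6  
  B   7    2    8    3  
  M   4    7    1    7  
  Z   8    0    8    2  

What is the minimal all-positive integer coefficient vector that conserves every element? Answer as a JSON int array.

E: 2·8+3·4 = 28 | 1·4+4·6 = 28
B: 2·7+3·2 = 20 | 1·8+4·3 = 20
M: 2·4+3·7 = 29 | 1·1+4·7 = 29
Z: 2·8+3·0 = 16 | 1·8+4·2 = 16
gcd(2,3,1,4) = 1

Coefficients: [2, 3, 1, 4]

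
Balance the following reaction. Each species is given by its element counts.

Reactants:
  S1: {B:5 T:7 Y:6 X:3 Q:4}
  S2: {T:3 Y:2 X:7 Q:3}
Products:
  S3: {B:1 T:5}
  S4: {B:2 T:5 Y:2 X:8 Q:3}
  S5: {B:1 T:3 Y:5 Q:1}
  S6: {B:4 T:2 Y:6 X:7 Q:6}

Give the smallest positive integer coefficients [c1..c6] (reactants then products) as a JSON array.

Coefficients: [5, 3, 5, 1, 2, 4]

B: 5·5+3·0 = 25 | 5·1+1·2+2·1+4·4 = 25
T: 5·7+3·3 = 44 | 5·5+1·5+2·3+4·2 = 44
Y: 5·6+3·2 = 36 | 5·0+1·2+2·5+4·6 = 36
X: 5·3+3·7 = 36 | 5·0+1·8+2·0+4·7 = 36
Q: 5·4+3·3 = 29 | 5·0+1·3+2·1+4·6 = 29
gcd(5,3,5,1,2,4) = 1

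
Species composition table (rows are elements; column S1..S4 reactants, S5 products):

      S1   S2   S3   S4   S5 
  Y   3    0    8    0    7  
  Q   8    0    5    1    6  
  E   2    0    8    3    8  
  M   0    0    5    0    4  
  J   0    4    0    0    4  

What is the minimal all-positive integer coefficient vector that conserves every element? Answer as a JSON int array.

Coefficients: [1, 5, 4, 2, 5]

Y: 1·3+5·0+4·8+2·0 = 35 | 5·7 = 35
Q: 1·8+5·0+4·5+2·1 = 30 | 5·6 = 30
E: 1·2+5·0+4·8+2·3 = 40 | 5·8 = 40
M: 1·0+5·0+4·5+2·0 = 20 | 5·4 = 20
J: 1·0+5·4+4·0+2·0 = 20 | 5·4 = 20
gcd(1,5,4,2,5) = 1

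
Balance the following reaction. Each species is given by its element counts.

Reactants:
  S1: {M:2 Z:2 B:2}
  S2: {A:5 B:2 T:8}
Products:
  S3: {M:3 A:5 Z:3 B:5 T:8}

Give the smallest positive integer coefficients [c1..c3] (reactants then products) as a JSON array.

M: 3·2+2·0 = 6 | 2·3 = 6
A: 3·0+2·5 = 10 | 2·5 = 10
Z: 3·2+2·0 = 6 | 2·3 = 6
B: 3·2+2·2 = 10 | 2·5 = 10
T: 3·0+2·8 = 16 | 2·8 = 16
gcd(3,2,2) = 1

Coefficients: [3, 2, 2]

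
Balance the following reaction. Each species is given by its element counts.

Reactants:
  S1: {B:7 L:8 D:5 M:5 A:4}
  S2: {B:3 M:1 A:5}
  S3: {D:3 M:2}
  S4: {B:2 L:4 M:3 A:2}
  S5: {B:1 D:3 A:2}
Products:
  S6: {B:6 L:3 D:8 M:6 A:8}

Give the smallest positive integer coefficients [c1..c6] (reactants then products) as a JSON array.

B: 1·7+4·3+6·0+1·2+3·1 = 24 | 4·6 = 24
L: 1·8+4·0+6·0+1·4+3·0 = 12 | 4·3 = 12
D: 1·5+4·0+6·3+1·0+3·3 = 32 | 4·8 = 32
M: 1·5+4·1+6·2+1·3+3·0 = 24 | 4·6 = 24
A: 1·4+4·5+6·0+1·2+3·2 = 32 | 4·8 = 32
gcd(1,4,6,1,3,4) = 1

Coefficients: [1, 4, 6, 1, 3, 4]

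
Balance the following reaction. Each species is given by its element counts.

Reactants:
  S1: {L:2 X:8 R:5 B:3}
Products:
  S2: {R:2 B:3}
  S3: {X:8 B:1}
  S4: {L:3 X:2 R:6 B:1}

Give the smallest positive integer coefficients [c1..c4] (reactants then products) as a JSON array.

L: 6·2 = 12 | 3·0+5·0+4·3 = 12
X: 6·8 = 48 | 3·0+5·8+4·2 = 48
R: 6·5 = 30 | 3·2+5·0+4·6 = 30
B: 6·3 = 18 | 3·3+5·1+4·1 = 18
gcd(6,3,5,4) = 1

Coefficients: [6, 3, 5, 4]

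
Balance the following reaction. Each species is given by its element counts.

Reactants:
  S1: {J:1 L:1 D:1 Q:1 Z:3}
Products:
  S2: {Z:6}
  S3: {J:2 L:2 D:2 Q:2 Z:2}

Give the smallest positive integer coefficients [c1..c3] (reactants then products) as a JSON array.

J: 6·1 = 6 | 2·0+3·2 = 6
L: 6·1 = 6 | 2·0+3·2 = 6
D: 6·1 = 6 | 2·0+3·2 = 6
Q: 6·1 = 6 | 2·0+3·2 = 6
Z: 6·3 = 18 | 2·6+3·2 = 18
gcd(6,2,3) = 1

Coefficients: [6, 2, 3]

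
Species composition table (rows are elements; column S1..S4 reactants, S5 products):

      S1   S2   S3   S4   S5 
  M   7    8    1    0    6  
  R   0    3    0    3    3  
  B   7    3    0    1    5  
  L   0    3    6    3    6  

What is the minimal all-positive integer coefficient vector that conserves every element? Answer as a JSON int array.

M: 2·7+1·8+2·1+3·0 = 24 | 4·6 = 24
R: 2·0+1·3+2·0+3·3 = 12 | 4·3 = 12
B: 2·7+1·3+2·0+3·1 = 20 | 4·5 = 20
L: 2·0+1·3+2·6+3·3 = 24 | 4·6 = 24
gcd(2,1,2,3,4) = 1

Coefficients: [2, 1, 2, 3, 4]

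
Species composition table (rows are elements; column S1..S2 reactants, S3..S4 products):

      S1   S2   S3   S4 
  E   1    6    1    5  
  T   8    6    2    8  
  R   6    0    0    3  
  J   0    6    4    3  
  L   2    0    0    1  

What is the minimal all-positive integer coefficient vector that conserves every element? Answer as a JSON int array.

E: 3·1+5·6 = 33 | 3·1+6·5 = 33
T: 3·8+5·6 = 54 | 3·2+6·8 = 54
R: 3·6+5·0 = 18 | 3·0+6·3 = 18
J: 3·0+5·6 = 30 | 3·4+6·3 = 30
L: 3·2+5·0 = 6 | 3·0+6·1 = 6
gcd(3,5,3,6) = 1

Coefficients: [3, 5, 3, 6]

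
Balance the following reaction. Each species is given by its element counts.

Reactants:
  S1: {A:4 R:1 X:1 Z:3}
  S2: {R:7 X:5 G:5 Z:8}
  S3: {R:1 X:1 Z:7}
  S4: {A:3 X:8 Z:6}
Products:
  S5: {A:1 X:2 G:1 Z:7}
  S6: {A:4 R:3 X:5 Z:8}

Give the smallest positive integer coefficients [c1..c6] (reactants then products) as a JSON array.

A: 5·4+1·0+6·0+3·3 = 29 | 5·1+6·4 = 29
R: 5·1+1·7+6·1+3·0 = 18 | 5·0+6·3 = 18
X: 5·1+1·5+6·1+3·8 = 40 | 5·2+6·5 = 40
G: 5·0+1·5+6·0+3·0 = 5 | 5·1+6·0 = 5
Z: 5·3+1·8+6·7+3·6 = 83 | 5·7+6·8 = 83
gcd(5,1,6,3,5,6) = 1

Coefficients: [5, 1, 6, 3, 5, 6]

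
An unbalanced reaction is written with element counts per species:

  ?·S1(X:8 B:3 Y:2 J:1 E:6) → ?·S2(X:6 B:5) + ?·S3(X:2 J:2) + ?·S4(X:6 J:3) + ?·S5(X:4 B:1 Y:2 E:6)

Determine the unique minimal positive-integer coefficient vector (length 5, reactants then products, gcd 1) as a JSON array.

X: 5·8 = 40 | 2·6+1·2+1·6+5·4 = 40
B: 5·3 = 15 | 2·5+1·0+1·0+5·1 = 15
Y: 5·2 = 10 | 2·0+1·0+1·0+5·2 = 10
J: 5·1 = 5 | 2·0+1·2+1·3+5·0 = 5
E: 5·6 = 30 | 2·0+1·0+1·0+5·6 = 30
gcd(5,2,1,1,5) = 1

Coefficients: [5, 2, 1, 1, 5]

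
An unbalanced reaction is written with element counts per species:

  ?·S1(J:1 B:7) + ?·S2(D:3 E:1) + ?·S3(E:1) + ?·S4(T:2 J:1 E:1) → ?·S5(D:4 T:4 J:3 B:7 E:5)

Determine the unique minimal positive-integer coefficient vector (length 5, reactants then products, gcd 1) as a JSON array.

D: 3·0+4·3+5·0+6·0 = 12 | 3·4 = 12
T: 3·0+4·0+5·0+6·2 = 12 | 3·4 = 12
J: 3·1+4·0+5·0+6·1 = 9 | 3·3 = 9
B: 3·7+4·0+5·0+6·0 = 21 | 3·7 = 21
E: 3·0+4·1+5·1+6·1 = 15 | 3·5 = 15
gcd(3,4,5,6,3) = 1

Coefficients: [3, 4, 5, 6, 3]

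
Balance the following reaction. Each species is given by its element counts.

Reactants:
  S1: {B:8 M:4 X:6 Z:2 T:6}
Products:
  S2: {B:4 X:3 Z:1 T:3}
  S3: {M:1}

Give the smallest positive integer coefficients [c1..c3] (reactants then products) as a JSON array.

B: 1·8 = 8 | 2·4+4·0 = 8
M: 1·4 = 4 | 2·0+4·1 = 4
X: 1·6 = 6 | 2·3+4·0 = 6
Z: 1·2 = 2 | 2·1+4·0 = 2
T: 1·6 = 6 | 2·3+4·0 = 6
gcd(1,2,4) = 1

Coefficients: [1, 2, 4]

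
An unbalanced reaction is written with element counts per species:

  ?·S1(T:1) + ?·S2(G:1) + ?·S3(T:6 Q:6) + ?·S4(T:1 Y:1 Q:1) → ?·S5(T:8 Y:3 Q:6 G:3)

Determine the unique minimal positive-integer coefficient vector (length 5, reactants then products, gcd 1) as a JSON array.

Coefficients: [4, 6, 1, 6, 2]

T: 4·1+6·0+1·6+6·1 = 16 | 2·8 = 16
Y: 4·0+6·0+1·0+6·1 = 6 | 2·3 = 6
Q: 4·0+6·0+1·6+6·1 = 12 | 2·6 = 12
G: 4·0+6·1+1·0+6·0 = 6 | 2·3 = 6
gcd(4,6,1,6,2) = 1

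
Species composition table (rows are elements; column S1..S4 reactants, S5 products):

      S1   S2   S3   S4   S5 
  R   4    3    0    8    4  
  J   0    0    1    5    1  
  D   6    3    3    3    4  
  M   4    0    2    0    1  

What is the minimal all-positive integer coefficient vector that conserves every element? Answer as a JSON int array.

R: 1·4+4·3+1·0+1·8 = 24 | 6·4 = 24
J: 1·0+4·0+1·1+1·5 = 6 | 6·1 = 6
D: 1·6+4·3+1·3+1·3 = 24 | 6·4 = 24
M: 1·4+4·0+1·2+1·0 = 6 | 6·1 = 6
gcd(1,4,1,1,6) = 1

Coefficients: [1, 4, 1, 1, 6]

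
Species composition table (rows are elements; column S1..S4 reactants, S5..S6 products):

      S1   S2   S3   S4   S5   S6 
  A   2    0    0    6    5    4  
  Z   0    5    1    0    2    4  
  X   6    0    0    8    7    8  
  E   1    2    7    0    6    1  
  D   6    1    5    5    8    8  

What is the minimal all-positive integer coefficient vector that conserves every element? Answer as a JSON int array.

A: 3·2+4·0+4·0+6·6 = 42 | 6·5+3·4 = 42
Z: 3·0+4·5+4·1+6·0 = 24 | 6·2+3·4 = 24
X: 3·6+4·0+4·0+6·8 = 66 | 6·7+3·8 = 66
E: 3·1+4·2+4·7+6·0 = 39 | 6·6+3·1 = 39
D: 3·6+4·1+4·5+6·5 = 72 | 6·8+3·8 = 72
gcd(3,4,4,6,6,3) = 1

Coefficients: [3, 4, 4, 6, 6, 3]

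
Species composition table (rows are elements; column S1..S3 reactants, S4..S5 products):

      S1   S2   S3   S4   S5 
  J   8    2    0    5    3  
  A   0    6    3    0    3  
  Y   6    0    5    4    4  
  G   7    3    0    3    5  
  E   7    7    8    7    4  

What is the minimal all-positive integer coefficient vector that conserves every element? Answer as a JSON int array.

Coefficients: [5, 1, 2, 6, 4]

J: 5·8+1·2+2·0 = 42 | 6·5+4·3 = 42
A: 5·0+1·6+2·3 = 12 | 6·0+4·3 = 12
Y: 5·6+1·0+2·5 = 40 | 6·4+4·4 = 40
G: 5·7+1·3+2·0 = 38 | 6·3+4·5 = 38
E: 5·7+1·7+2·8 = 58 | 6·7+4·4 = 58
gcd(5,1,2,6,4) = 1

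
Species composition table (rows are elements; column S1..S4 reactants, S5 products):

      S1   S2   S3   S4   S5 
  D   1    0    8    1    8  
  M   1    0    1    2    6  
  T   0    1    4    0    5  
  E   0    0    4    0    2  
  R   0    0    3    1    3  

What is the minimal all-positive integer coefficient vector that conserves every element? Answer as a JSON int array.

D: 5·1+6·0+1·8+3·1 = 16 | 2·8 = 16
M: 5·1+6·0+1·1+3·2 = 12 | 2·6 = 12
T: 5·0+6·1+1·4+3·0 = 10 | 2·5 = 10
E: 5·0+6·0+1·4+3·0 = 4 | 2·2 = 4
R: 5·0+6·0+1·3+3·1 = 6 | 2·3 = 6
gcd(5,6,1,3,2) = 1

Coefficients: [5, 6, 1, 3, 2]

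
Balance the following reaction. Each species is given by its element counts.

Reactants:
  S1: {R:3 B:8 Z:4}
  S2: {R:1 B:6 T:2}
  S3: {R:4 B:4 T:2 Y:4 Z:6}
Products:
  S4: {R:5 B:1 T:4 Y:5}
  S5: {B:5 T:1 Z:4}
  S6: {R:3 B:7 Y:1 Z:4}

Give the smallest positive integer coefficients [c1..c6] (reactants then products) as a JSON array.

R: 1·3+5·1+6·4 = 32 | 4·5+6·0+4·3 = 32
B: 1·8+5·6+6·4 = 62 | 4·1+6·5+4·7 = 62
T: 1·0+5·2+6·2 = 22 | 4·4+6·1+4·0 = 22
Y: 1·0+5·0+6·4 = 24 | 4·5+6·0+4·1 = 24
Z: 1·4+5·0+6·6 = 40 | 4·0+6·4+4·4 = 40
gcd(1,5,6,4,6,4) = 1

Coefficients: [1, 5, 6, 4, 6, 4]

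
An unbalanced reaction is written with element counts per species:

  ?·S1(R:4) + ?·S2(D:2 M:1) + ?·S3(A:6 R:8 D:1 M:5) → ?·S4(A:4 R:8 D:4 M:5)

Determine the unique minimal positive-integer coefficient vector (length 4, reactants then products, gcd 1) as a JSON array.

A: 2·0+5·0+2·6 = 12 | 3·4 = 12
R: 2·4+5·0+2·8 = 24 | 3·8 = 24
D: 2·0+5·2+2·1 = 12 | 3·4 = 12
M: 2·0+5·1+2·5 = 15 | 3·5 = 15
gcd(2,5,2,3) = 1

Coefficients: [2, 5, 2, 3]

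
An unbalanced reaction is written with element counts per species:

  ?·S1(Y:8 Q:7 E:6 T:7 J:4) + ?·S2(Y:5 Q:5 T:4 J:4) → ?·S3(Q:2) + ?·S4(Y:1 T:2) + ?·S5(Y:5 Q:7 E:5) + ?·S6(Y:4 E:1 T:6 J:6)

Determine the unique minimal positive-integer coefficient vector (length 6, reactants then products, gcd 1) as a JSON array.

Y: 4·8+2·5 = 42 | 5·0+6·1+4·5+4·4 = 42
Q: 4·7+2·5 = 38 | 5·2+6·0+4·7+4·0 = 38
E: 4·6+2·0 = 24 | 5·0+6·0+4·5+4·1 = 24
T: 4·7+2·4 = 36 | 5·0+6·2+4·0+4·6 = 36
J: 4·4+2·4 = 24 | 5·0+6·0+4·0+4·6 = 24
gcd(4,2,5,6,4,4) = 1

Coefficients: [4, 2, 5, 6, 4, 4]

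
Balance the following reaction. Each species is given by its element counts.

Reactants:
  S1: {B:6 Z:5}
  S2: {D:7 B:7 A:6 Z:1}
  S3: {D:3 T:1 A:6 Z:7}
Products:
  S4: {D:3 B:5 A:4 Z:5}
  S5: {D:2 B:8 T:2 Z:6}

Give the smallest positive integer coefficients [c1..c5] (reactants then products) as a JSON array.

D: 4·0+2·7+2·3 = 20 | 6·3+1·2 = 20
B: 4·6+2·7+2·0 = 38 | 6·5+1·8 = 38
T: 4·0+2·0+2·1 = 2 | 6·0+1·2 = 2
A: 4·0+2·6+2·6 = 24 | 6·4+1·0 = 24
Z: 4·5+2·1+2·7 = 36 | 6·5+1·6 = 36
gcd(4,2,2,6,1) = 1

Coefficients: [4, 2, 2, 6, 1]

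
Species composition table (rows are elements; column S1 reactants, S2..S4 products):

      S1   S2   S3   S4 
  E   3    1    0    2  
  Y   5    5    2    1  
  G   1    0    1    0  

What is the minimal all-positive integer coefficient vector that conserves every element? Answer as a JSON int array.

E: 3·3 = 9 | 1·1+3·0+4·2 = 9
Y: 3·5 = 15 | 1·5+3·2+4·1 = 15
G: 3·1 = 3 | 1·0+3·1+4·0 = 3
gcd(3,1,3,4) = 1

Coefficients: [3, 1, 3, 4]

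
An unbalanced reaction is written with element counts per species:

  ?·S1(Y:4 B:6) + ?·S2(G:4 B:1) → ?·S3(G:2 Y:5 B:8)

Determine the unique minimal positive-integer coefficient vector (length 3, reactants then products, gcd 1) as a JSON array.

Coefficients: [5, 2, 4]

G: 5·0+2·4 = 8 | 4·2 = 8
Y: 5·4+2·0 = 20 | 4·5 = 20
B: 5·6+2·1 = 32 | 4·8 = 32
gcd(5,2,4) = 1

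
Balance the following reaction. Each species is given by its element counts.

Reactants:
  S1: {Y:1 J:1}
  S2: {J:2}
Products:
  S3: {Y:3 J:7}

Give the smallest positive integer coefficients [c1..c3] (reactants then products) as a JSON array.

Y: 3·1+2·0 = 3 | 1·3 = 3
J: 3·1+2·2 = 7 | 1·7 = 7
gcd(3,2,1) = 1

Coefficients: [3, 2, 1]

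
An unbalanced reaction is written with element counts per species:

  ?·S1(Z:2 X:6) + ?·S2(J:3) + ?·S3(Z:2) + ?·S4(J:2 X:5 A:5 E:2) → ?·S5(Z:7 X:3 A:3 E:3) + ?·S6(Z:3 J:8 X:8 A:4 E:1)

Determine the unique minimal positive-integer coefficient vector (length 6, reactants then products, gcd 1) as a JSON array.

Z: 2·2+6·0+6·2+3·0 = 16 | 1·7+3·3 = 16
J: 2·0+6·3+6·0+3·2 = 24 | 1·0+3·8 = 24
X: 2·6+6·0+6·0+3·5 = 27 | 1·3+3·8 = 27
A: 2·0+6·0+6·0+3·5 = 15 | 1·3+3·4 = 15
E: 2·0+6·0+6·0+3·2 = 6 | 1·3+3·1 = 6
gcd(2,6,6,3,1,3) = 1

Coefficients: [2, 6, 6, 3, 1, 3]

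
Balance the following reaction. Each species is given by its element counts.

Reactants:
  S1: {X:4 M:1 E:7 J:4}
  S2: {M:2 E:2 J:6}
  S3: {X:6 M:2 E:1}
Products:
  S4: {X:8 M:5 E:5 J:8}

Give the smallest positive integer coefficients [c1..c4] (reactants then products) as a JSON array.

X: 1·4+6·0+6·6 = 40 | 5·8 = 40
M: 1·1+6·2+6·2 = 25 | 5·5 = 25
E: 1·7+6·2+6·1 = 25 | 5·5 = 25
J: 1·4+6·6+6·0 = 40 | 5·8 = 40
gcd(1,6,6,5) = 1

Coefficients: [1, 6, 6, 5]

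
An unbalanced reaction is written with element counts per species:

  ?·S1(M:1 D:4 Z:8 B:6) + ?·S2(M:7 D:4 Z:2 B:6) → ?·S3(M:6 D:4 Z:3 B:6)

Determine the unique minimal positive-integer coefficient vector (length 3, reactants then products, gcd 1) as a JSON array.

Coefficients: [1, 5, 6]

M: 1·1+5·7 = 36 | 6·6 = 36
D: 1·4+5·4 = 24 | 6·4 = 24
Z: 1·8+5·2 = 18 | 6·3 = 18
B: 1·6+5·6 = 36 | 6·6 = 36
gcd(1,5,6) = 1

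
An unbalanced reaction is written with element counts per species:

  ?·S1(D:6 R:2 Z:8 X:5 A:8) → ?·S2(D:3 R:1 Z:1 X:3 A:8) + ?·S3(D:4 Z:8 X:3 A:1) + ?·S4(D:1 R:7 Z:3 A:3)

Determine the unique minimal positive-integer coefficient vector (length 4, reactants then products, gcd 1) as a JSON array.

D: 6·6 = 36 | 5·3+5·4+1·1 = 36
R: 6·2 = 12 | 5·1+5·0+1·7 = 12
Z: 6·8 = 48 | 5·1+5·8+1·3 = 48
X: 6·5 = 30 | 5·3+5·3+1·0 = 30
A: 6·8 = 48 | 5·8+5·1+1·3 = 48
gcd(6,5,5,1) = 1

Coefficients: [6, 5, 5, 1]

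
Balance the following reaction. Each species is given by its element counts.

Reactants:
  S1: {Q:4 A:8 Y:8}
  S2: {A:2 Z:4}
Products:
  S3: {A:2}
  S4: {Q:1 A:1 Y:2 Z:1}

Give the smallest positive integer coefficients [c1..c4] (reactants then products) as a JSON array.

Q: 1·4+1·0 = 4 | 3·0+4·1 = 4
A: 1·8+1·2 = 10 | 3·2+4·1 = 10
Y: 1·8+1·0 = 8 | 3·0+4·2 = 8
Z: 1·0+1·4 = 4 | 3·0+4·1 = 4
gcd(1,1,3,4) = 1

Coefficients: [1, 1, 3, 4]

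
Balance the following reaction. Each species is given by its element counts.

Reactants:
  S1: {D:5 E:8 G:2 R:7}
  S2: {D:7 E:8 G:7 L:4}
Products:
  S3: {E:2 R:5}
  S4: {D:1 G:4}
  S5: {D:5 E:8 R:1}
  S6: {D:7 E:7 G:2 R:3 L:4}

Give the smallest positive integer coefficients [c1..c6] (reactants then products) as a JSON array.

D: 5·5+2·7 = 39 | 5·0+5·1+4·5+2·7 = 39
E: 5·8+2·8 = 56 | 5·2+5·0+4·8+2·7 = 56
G: 5·2+2·7 = 24 | 5·0+5·4+4·0+2·2 = 24
R: 5·7+2·0 = 35 | 5·5+5·0+4·1+2·3 = 35
L: 5·0+2·4 = 8 | 5·0+5·0+4·0+2·4 = 8
gcd(5,2,5,5,4,2) = 1

Coefficients: [5, 2, 5, 5, 4, 2]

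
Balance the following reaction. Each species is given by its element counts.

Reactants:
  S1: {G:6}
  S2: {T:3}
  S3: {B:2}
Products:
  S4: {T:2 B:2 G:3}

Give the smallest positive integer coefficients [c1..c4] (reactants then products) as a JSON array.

T: 3·0+4·3+6·0 = 12 | 6·2 = 12
B: 3·0+4·0+6·2 = 12 | 6·2 = 12
G: 3·6+4·0+6·0 = 18 | 6·3 = 18
gcd(3,4,6,6) = 1

Coefficients: [3, 4, 6, 6]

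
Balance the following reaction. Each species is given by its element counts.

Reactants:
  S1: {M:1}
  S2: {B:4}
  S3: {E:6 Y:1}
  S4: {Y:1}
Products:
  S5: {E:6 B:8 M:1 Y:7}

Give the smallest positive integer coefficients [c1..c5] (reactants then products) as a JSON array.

Coefficients: [1, 2, 1, 6, 1]

E: 1·0+2·0+1·6+6·0 = 6 | 1·6 = 6
B: 1·0+2·4+1·0+6·0 = 8 | 1·8 = 8
M: 1·1+2·0+1·0+6·0 = 1 | 1·1 = 1
Y: 1·0+2·0+1·1+6·1 = 7 | 1·7 = 7
gcd(1,2,1,6,1) = 1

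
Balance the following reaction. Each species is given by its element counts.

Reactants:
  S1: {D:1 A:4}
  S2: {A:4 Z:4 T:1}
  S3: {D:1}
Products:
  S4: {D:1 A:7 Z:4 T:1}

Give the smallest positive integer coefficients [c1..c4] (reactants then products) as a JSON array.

Coefficients: [3, 4, 1, 4]

D: 3·1+4·0+1·1 = 4 | 4·1 = 4
A: 3·4+4·4+1·0 = 28 | 4·7 = 28
Z: 3·0+4·4+1·0 = 16 | 4·4 = 16
T: 3·0+4·1+1·0 = 4 | 4·1 = 4
gcd(3,4,1,4) = 1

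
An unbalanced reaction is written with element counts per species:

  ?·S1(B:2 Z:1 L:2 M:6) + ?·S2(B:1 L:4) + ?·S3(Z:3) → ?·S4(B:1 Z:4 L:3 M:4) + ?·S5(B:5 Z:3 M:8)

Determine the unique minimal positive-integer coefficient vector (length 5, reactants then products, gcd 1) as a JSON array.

B: 4·2+1·1+5·0 = 9 | 4·1+1·5 = 9
Z: 4·1+1·0+5·3 = 19 | 4·4+1·3 = 19
L: 4·2+1·4+5·0 = 12 | 4·3+1·0 = 12
M: 4·6+1·0+5·0 = 24 | 4·4+1·8 = 24
gcd(4,1,5,4,1) = 1

Coefficients: [4, 1, 5, 4, 1]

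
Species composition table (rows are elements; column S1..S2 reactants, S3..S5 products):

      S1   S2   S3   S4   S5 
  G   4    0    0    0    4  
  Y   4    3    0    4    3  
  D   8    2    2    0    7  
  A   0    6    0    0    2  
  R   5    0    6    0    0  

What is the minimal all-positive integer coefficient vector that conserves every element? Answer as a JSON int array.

Coefficients: [6, 2, 5, 3, 6]

G: 6·4+2·0 = 24 | 5·0+3·0+6·4 = 24
Y: 6·4+2·3 = 30 | 5·0+3·4+6·3 = 30
D: 6·8+2·2 = 52 | 5·2+3·0+6·7 = 52
A: 6·0+2·6 = 12 | 5·0+3·0+6·2 = 12
R: 6·5+2·0 = 30 | 5·6+3·0+6·0 = 30
gcd(6,2,5,3,6) = 1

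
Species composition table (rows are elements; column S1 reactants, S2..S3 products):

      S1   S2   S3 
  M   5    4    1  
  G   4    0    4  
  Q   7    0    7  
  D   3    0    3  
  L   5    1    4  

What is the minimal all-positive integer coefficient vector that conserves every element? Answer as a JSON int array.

Coefficients: [1, 1, 1]

M: 1·5 = 5 | 1·4+1·1 = 5
G: 1·4 = 4 | 1·0+1·4 = 4
Q: 1·7 = 7 | 1·0+1·7 = 7
D: 1·3 = 3 | 1·0+1·3 = 3
L: 1·5 = 5 | 1·1+1·4 = 5
gcd(1,1,1) = 1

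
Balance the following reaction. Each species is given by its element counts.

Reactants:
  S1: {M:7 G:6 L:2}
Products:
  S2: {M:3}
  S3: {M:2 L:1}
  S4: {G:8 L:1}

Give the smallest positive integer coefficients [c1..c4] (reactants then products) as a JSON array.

M: 4·7 = 28 | 6·3+5·2+3·0 = 28
G: 4·6 = 24 | 6·0+5·0+3·8 = 24
L: 4·2 = 8 | 6·0+5·1+3·1 = 8
gcd(4,6,5,3) = 1

Coefficients: [4, 6, 5, 3]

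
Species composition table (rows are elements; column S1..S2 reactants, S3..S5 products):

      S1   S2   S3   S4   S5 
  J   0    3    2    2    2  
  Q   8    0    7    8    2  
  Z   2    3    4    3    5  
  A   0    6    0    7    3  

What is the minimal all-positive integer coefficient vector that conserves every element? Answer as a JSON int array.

Coefficients: [5, 4, 2, 3, 1]

J: 5·0+4·3 = 12 | 2·2+3·2+1·2 = 12
Q: 5·8+4·0 = 40 | 2·7+3·8+1·2 = 40
Z: 5·2+4·3 = 22 | 2·4+3·3+1·5 = 22
A: 5·0+4·6 = 24 | 2·0+3·7+1·3 = 24
gcd(5,4,2,3,1) = 1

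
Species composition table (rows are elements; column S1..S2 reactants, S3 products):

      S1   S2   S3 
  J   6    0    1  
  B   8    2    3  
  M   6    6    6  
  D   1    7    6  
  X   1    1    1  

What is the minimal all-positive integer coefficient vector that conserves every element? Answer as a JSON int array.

Coefficients: [1, 5, 6]

J: 1·6+5·0 = 6 | 6·1 = 6
B: 1·8+5·2 = 18 | 6·3 = 18
M: 1·6+5·6 = 36 | 6·6 = 36
D: 1·1+5·7 = 36 | 6·6 = 36
X: 1·1+5·1 = 6 | 6·1 = 6
gcd(1,5,6) = 1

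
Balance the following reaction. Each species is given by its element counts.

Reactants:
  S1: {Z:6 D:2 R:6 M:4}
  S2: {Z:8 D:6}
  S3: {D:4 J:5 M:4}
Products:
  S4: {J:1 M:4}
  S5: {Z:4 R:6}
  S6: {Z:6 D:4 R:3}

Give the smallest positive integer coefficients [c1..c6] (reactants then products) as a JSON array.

Coefficients: [4, 2, 1, 5, 1, 6]

Z: 4·6+2·8+1·0 = 40 | 5·0+1·4+6·6 = 40
D: 4·2+2·6+1·4 = 24 | 5·0+1·0+6·4 = 24
R: 4·6+2·0+1·0 = 24 | 5·0+1·6+6·3 = 24
J: 4·0+2·0+1·5 = 5 | 5·1+1·0+6·0 = 5
M: 4·4+2·0+1·4 = 20 | 5·4+1·0+6·0 = 20
gcd(4,2,1,5,1,6) = 1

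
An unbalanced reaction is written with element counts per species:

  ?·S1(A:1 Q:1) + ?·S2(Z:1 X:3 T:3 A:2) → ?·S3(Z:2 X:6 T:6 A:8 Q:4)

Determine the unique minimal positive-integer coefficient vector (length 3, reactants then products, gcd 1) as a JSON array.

Coefficients: [4, 2, 1]

Z: 4·0+2·1 = 2 | 1·2 = 2
X: 4·0+2·3 = 6 | 1·6 = 6
T: 4·0+2·3 = 6 | 1·6 = 6
A: 4·1+2·2 = 8 | 1·8 = 8
Q: 4·1+2·0 = 4 | 1·4 = 4
gcd(4,2,1) = 1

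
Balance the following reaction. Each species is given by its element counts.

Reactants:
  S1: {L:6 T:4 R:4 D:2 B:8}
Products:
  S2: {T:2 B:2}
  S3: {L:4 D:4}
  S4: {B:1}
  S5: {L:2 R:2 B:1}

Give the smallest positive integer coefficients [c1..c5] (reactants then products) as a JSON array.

L: 2·6 = 12 | 4·0+1·4+4·0+4·2 = 12
T: 2·4 = 8 | 4·2+1·0+4·0+4·0 = 8
R: 2·4 = 8 | 4·0+1·0+4·0+4·2 = 8
D: 2·2 = 4 | 4·0+1·4+4·0+4·0 = 4
B: 2·8 = 16 | 4·2+1·0+4·1+4·1 = 16
gcd(2,4,1,4,4) = 1

Coefficients: [2, 4, 1, 4, 4]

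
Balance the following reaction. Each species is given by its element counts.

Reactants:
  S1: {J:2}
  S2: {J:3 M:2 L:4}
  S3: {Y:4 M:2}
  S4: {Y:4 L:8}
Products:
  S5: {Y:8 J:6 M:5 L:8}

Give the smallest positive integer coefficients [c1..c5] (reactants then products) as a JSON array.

Coefficients: [3, 2, 3, 1, 2]

Y: 3·0+2·0+3·4+1·4 = 16 | 2·8 = 16
J: 3·2+2·3+3·0+1·0 = 12 | 2·6 = 12
M: 3·0+2·2+3·2+1·0 = 10 | 2·5 = 10
L: 3·0+2·4+3·0+1·8 = 16 | 2·8 = 16
gcd(3,2,3,1,2) = 1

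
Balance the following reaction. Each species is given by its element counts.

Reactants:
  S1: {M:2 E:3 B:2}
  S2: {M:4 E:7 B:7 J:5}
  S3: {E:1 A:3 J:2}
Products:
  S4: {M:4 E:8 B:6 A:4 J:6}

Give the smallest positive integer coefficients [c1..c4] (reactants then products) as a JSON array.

M: 2·2+2·4+4·0 = 12 | 3·4 = 12
E: 2·3+2·7+4·1 = 24 | 3·8 = 24
B: 2·2+2·7+4·0 = 18 | 3·6 = 18
A: 2·0+2·0+4·3 = 12 | 3·4 = 12
J: 2·0+2·5+4·2 = 18 | 3·6 = 18
gcd(2,2,4,3) = 1

Coefficients: [2, 2, 4, 3]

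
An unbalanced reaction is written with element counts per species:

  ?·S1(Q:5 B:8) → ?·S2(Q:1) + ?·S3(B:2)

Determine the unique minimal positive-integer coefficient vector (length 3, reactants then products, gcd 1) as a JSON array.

Coefficients: [1, 5, 4]

Q: 1·5 = 5 | 5·1+4·0 = 5
B: 1·8 = 8 | 5·0+4·2 = 8
gcd(1,5,4) = 1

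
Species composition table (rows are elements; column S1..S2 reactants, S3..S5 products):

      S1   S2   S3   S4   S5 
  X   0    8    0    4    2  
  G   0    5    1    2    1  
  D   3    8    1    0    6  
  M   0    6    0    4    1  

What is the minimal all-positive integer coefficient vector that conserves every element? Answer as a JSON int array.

Coefficients: [5, 3, 3, 3, 6]

X: 5·0+3·8 = 24 | 3·0+3·4+6·2 = 24
G: 5·0+3·5 = 15 | 3·1+3·2+6·1 = 15
D: 5·3+3·8 = 39 | 3·1+3·0+6·6 = 39
M: 5·0+3·6 = 18 | 3·0+3·4+6·1 = 18
gcd(5,3,3,3,6) = 1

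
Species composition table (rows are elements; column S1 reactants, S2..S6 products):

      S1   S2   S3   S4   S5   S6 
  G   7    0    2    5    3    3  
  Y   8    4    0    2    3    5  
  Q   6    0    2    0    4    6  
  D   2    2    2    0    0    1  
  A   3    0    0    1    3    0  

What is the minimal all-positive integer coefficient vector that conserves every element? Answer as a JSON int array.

Coefficients: [5, 3, 1, 3, 4, 2]

G: 5·7 = 35 | 3·0+1·2+3·5+4·3+2·3 = 35
Y: 5·8 = 40 | 3·4+1·0+3·2+4·3+2·5 = 40
Q: 5·6 = 30 | 3·0+1·2+3·0+4·4+2·6 = 30
D: 5·2 = 10 | 3·2+1·2+3·0+4·0+2·1 = 10
A: 5·3 = 15 | 3·0+1·0+3·1+4·3+2·0 = 15
gcd(5,3,1,3,4,2) = 1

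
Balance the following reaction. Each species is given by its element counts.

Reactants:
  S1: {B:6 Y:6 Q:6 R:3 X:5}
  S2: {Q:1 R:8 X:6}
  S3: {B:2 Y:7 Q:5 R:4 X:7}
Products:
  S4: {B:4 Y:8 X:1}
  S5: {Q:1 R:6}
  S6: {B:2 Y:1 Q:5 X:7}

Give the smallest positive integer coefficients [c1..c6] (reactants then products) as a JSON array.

B: 2·6+1·0+1·2 = 14 | 2·4+3·0+3·2 = 14
Y: 2·6+1·0+1·7 = 19 | 2·8+3·0+3·1 = 19
Q: 2·6+1·1+1·5 = 18 | 2·0+3·1+3·5 = 18
R: 2·3+1·8+1·4 = 18 | 2·0+3·6+3·0 = 18
X: 2·5+1·6+1·7 = 23 | 2·1+3·0+3·7 = 23
gcd(2,1,1,2,3,3) = 1

Coefficients: [2, 1, 1, 2, 3, 3]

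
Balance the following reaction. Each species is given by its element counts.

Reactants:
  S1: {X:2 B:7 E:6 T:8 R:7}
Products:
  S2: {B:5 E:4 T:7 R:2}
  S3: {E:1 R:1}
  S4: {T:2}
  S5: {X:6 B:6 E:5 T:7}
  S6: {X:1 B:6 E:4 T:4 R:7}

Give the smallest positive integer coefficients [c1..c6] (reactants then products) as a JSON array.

Coefficients: [5, 1, 5, 5, 1, 4]

X: 5·2 = 10 | 1·0+5·0+5·0+1·6+4·1 = 10
B: 5·7 = 35 | 1·5+5·0+5·0+1·6+4·6 = 35
E: 5·6 = 30 | 1·4+5·1+5·0+1·5+4·4 = 30
T: 5·8 = 40 | 1·7+5·0+5·2+1·7+4·4 = 40
R: 5·7 = 35 | 1·2+5·1+5·0+1·0+4·7 = 35
gcd(5,1,5,5,1,4) = 1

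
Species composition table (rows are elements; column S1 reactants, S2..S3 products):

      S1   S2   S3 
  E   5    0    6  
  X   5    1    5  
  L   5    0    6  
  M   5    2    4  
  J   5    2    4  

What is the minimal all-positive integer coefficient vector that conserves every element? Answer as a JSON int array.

Coefficients: [6, 5, 5]

E: 6·5 = 30 | 5·0+5·6 = 30
X: 6·5 = 30 | 5·1+5·5 = 30
L: 6·5 = 30 | 5·0+5·6 = 30
M: 6·5 = 30 | 5·2+5·4 = 30
J: 6·5 = 30 | 5·2+5·4 = 30
gcd(6,5,5) = 1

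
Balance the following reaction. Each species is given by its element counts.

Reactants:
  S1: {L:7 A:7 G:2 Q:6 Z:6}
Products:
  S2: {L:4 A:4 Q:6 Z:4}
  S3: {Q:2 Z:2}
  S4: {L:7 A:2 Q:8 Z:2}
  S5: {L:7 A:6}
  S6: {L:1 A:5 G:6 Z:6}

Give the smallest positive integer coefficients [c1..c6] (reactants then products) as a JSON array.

Coefficients: [6, 3, 5, 1, 3, 2]

L: 6·7 = 42 | 3·4+5·0+1·7+3·7+2·1 = 42
A: 6·7 = 42 | 3·4+5·0+1·2+3·6+2·5 = 42
G: 6·2 = 12 | 3·0+5·0+1·0+3·0+2·6 = 12
Q: 6·6 = 36 | 3·6+5·2+1·8+3·0+2·0 = 36
Z: 6·6 = 36 | 3·4+5·2+1·2+3·0+2·6 = 36
gcd(6,3,5,1,3,2) = 1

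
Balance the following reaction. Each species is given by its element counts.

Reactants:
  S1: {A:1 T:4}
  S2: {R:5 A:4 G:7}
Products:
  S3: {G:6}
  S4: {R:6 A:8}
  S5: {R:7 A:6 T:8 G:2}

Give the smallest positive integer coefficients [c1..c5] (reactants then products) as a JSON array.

R: 4·0+4·5 = 20 | 4·0+1·6+2·7 = 20
A: 4·1+4·4 = 20 | 4·0+1·8+2·6 = 20
T: 4·4+4·0 = 16 | 4·0+1·0+2·8 = 16
G: 4·0+4·7 = 28 | 4·6+1·0+2·2 = 28
gcd(4,4,4,1,2) = 1

Coefficients: [4, 4, 4, 1, 2]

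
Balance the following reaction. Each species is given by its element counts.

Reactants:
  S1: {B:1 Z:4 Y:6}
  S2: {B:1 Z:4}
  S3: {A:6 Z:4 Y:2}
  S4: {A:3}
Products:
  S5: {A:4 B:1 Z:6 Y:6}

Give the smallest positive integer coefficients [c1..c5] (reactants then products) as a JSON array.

A: 5·0+1·0+3·6+2·3 = 24 | 6·4 = 24
B: 5·1+1·1+3·0+2·0 = 6 | 6·1 = 6
Z: 5·4+1·4+3·4+2·0 = 36 | 6·6 = 36
Y: 5·6+1·0+3·2+2·0 = 36 | 6·6 = 36
gcd(5,1,3,2,6) = 1

Coefficients: [5, 1, 3, 2, 6]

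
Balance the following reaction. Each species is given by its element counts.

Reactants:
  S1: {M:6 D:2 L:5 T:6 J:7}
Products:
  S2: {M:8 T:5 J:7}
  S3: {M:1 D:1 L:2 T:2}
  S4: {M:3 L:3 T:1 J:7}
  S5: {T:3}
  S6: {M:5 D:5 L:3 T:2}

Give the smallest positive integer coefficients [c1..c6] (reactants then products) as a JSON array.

M: 5·6 = 30 | 1·8+5·1+4·3+3·0+1·5 = 30
D: 5·2 = 10 | 1·0+5·1+4·0+3·0+1·5 = 10
L: 5·5 = 25 | 1·0+5·2+4·3+3·0+1·3 = 25
T: 5·6 = 30 | 1·5+5·2+4·1+3·3+1·2 = 30
J: 5·7 = 35 | 1·7+5·0+4·7+3·0+1·0 = 35
gcd(5,1,5,4,3,1) = 1

Coefficients: [5, 1, 5, 4, 3, 1]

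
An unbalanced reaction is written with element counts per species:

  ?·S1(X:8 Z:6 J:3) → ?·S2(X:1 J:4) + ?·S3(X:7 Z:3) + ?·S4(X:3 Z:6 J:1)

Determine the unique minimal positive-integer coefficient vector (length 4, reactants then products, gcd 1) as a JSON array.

Coefficients: [5, 3, 4, 3]

X: 5·8 = 40 | 3·1+4·7+3·3 = 40
Z: 5·6 = 30 | 3·0+4·3+3·6 = 30
J: 5·3 = 15 | 3·4+4·0+3·1 = 15
gcd(5,3,4,3) = 1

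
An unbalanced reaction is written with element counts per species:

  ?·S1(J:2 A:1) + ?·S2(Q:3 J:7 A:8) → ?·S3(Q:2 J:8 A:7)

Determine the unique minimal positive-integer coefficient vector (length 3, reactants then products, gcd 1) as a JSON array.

Coefficients: [5, 2, 3]

Q: 5·0+2·3 = 6 | 3·2 = 6
J: 5·2+2·7 = 24 | 3·8 = 24
A: 5·1+2·8 = 21 | 3·7 = 21
gcd(5,2,3) = 1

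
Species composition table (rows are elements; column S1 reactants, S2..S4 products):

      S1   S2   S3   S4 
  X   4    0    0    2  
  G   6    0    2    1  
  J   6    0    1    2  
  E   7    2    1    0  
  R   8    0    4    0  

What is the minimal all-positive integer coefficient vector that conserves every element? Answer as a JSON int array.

X: 2·4 = 8 | 5·0+4·0+4·2 = 8
G: 2·6 = 12 | 5·0+4·2+4·1 = 12
J: 2·6 = 12 | 5·0+4·1+4·2 = 12
E: 2·7 = 14 | 5·2+4·1+4·0 = 14
R: 2·8 = 16 | 5·0+4·4+4·0 = 16
gcd(2,5,4,4) = 1

Coefficients: [2, 5, 4, 4]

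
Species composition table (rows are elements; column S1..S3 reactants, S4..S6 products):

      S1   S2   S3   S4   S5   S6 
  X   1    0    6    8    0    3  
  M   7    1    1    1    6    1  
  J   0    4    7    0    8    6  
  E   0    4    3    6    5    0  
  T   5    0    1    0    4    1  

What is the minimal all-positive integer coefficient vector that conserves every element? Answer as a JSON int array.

X: 3·1+5·0+6·6 = 39 | 3·8+4·0+5·3 = 39
M: 3·7+5·1+6·1 = 32 | 3·1+4·6+5·1 = 32
J: 3·0+5·4+6·7 = 62 | 3·0+4·8+5·6 = 62
E: 3·0+5·4+6·3 = 38 | 3·6+4·5+5·0 = 38
T: 3·5+5·0+6·1 = 21 | 3·0+4·4+5·1 = 21
gcd(3,5,6,3,4,5) = 1

Coefficients: [3, 5, 6, 3, 4, 5]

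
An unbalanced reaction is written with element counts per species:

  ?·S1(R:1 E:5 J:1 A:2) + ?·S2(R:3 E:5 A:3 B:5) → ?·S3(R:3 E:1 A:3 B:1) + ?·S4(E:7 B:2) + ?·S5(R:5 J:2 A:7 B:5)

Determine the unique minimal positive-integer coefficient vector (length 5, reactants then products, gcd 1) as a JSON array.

Coefficients: [4, 5, 3, 6, 2]

R: 4·1+5·3 = 19 | 3·3+6·0+2·5 = 19
E: 4·5+5·5 = 45 | 3·1+6·7+2·0 = 45
J: 4·1+5·0 = 4 | 3·0+6·0+2·2 = 4
A: 4·2+5·3 = 23 | 3·3+6·0+2·7 = 23
B: 4·0+5·5 = 25 | 3·1+6·2+2·5 = 25
gcd(4,5,3,6,2) = 1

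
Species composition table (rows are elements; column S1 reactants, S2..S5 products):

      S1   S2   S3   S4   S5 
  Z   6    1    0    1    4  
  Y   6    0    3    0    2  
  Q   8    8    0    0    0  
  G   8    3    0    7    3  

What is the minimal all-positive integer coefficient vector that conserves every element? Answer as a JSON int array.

Coefficients: [5, 5, 6, 1, 6]

Z: 5·6 = 30 | 5·1+6·0+1·1+6·4 = 30
Y: 5·6 = 30 | 5·0+6·3+1·0+6·2 = 30
Q: 5·8 = 40 | 5·8+6·0+1·0+6·0 = 40
G: 5·8 = 40 | 5·3+6·0+1·7+6·3 = 40
gcd(5,5,6,1,6) = 1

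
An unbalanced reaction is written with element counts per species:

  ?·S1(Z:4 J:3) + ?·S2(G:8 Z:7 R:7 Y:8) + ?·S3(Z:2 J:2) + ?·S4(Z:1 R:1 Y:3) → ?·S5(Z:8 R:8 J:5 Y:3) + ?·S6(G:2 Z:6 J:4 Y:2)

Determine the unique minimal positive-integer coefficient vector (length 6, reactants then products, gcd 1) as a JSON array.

Coefficients: [3, 1, 6, 1, 1, 4]

G: 3·0+1·8+6·0+1·0 = 8 | 1·0+4·2 = 8
Z: 3·4+1·7+6·2+1·1 = 32 | 1·8+4·6 = 32
R: 3·0+1·7+6·0+1·1 = 8 | 1·8+4·0 = 8
J: 3·3+1·0+6·2+1·0 = 21 | 1·5+4·4 = 21
Y: 3·0+1·8+6·0+1·3 = 11 | 1·3+4·2 = 11
gcd(3,1,6,1,1,4) = 1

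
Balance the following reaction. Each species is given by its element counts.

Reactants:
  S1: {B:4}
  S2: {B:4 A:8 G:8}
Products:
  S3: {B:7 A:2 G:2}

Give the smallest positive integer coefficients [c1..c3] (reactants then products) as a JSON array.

B: 6·4+1·4 = 28 | 4·7 = 28
A: 6·0+1·8 = 8 | 4·2 = 8
G: 6·0+1·8 = 8 | 4·2 = 8
gcd(6,1,4) = 1

Coefficients: [6, 1, 4]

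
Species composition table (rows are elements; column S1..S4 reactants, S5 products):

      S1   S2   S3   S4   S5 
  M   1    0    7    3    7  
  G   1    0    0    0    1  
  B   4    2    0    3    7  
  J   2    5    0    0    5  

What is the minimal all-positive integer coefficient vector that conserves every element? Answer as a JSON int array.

M: 5·1+3·0+3·7+3·3 = 35 | 5·7 = 35
G: 5·1+3·0+3·0+3·0 = 5 | 5·1 = 5
B: 5·4+3·2+3·0+3·3 = 35 | 5·7 = 35
J: 5·2+3·5+3·0+3·0 = 25 | 5·5 = 25
gcd(5,3,3,3,5) = 1

Coefficients: [5, 3, 3, 3, 5]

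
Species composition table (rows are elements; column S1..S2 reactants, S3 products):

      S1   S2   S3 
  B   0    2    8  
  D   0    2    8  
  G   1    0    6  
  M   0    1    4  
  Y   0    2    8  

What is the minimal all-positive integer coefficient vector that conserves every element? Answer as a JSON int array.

B: 6·0+4·2 = 8 | 1·8 = 8
D: 6·0+4·2 = 8 | 1·8 = 8
G: 6·1+4·0 = 6 | 1·6 = 6
M: 6·0+4·1 = 4 | 1·4 = 4
Y: 6·0+4·2 = 8 | 1·8 = 8
gcd(6,4,1) = 1

Coefficients: [6, 4, 1]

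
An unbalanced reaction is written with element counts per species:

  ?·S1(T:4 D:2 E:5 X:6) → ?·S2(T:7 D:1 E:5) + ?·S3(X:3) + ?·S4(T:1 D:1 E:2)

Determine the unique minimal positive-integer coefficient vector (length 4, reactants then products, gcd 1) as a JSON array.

T: 3·4 = 12 | 1·7+6·0+5·1 = 12
D: 3·2 = 6 | 1·1+6·0+5·1 = 6
E: 3·5 = 15 | 1·5+6·0+5·2 = 15
X: 3·6 = 18 | 1·0+6·3+5·0 = 18
gcd(3,1,6,5) = 1

Coefficients: [3, 1, 6, 5]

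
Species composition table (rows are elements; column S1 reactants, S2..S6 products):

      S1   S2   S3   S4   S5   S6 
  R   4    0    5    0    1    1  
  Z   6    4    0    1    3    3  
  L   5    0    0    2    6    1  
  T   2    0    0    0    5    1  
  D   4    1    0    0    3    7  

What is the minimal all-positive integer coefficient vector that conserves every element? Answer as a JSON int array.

Coefficients: [3, 2, 2, 4, 1, 1]

R: 3·4 = 12 | 2·0+2·5+4·0+1·1+1·1 = 12
Z: 3·6 = 18 | 2·4+2·0+4·1+1·3+1·3 = 18
L: 3·5 = 15 | 2·0+2·0+4·2+1·6+1·1 = 15
T: 3·2 = 6 | 2·0+2·0+4·0+1·5+1·1 = 6
D: 3·4 = 12 | 2·1+2·0+4·0+1·3+1·7 = 12
gcd(3,2,2,4,1,1) = 1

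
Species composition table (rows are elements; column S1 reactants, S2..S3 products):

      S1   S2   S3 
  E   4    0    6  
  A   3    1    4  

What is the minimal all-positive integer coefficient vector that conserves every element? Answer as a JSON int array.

Coefficients: [3, 1, 2]

E: 3·4 = 12 | 1·0+2·6 = 12
A: 3·3 = 9 | 1·1+2·4 = 9
gcd(3,1,2) = 1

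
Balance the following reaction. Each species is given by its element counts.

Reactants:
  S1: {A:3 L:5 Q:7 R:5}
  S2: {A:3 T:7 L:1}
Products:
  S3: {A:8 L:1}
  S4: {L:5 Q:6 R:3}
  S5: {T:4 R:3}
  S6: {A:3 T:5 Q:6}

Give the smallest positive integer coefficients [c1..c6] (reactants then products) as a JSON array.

Coefficients: [6, 3, 3, 6, 4, 1]

A: 6·3+3·3 = 27 | 3·8+6·0+4·0+1·3 = 27
T: 6·0+3·7 = 21 | 3·0+6·0+4·4+1·5 = 21
L: 6·5+3·1 = 33 | 3·1+6·5+4·0+1·0 = 33
Q: 6·7+3·0 = 42 | 3·0+6·6+4·0+1·6 = 42
R: 6·5+3·0 = 30 | 3·0+6·3+4·3+1·0 = 30
gcd(6,3,3,6,4,1) = 1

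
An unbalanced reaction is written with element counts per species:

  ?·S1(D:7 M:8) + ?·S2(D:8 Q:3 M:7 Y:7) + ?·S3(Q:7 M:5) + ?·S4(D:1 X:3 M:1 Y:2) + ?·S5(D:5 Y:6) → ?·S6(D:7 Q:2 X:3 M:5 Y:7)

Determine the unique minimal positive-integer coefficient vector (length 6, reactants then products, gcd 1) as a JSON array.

Coefficients: [1, 1, 1, 5, 3, 5]

D: 1·7+1·8+1·0+5·1+3·5 = 35 | 5·7 = 35
Q: 1·0+1·3+1·7+5·0+3·0 = 10 | 5·2 = 10
X: 1·0+1·0+1·0+5·3+3·0 = 15 | 5·3 = 15
M: 1·8+1·7+1·5+5·1+3·0 = 25 | 5·5 = 25
Y: 1·0+1·7+1·0+5·2+3·6 = 35 | 5·7 = 35
gcd(1,1,1,5,3,5) = 1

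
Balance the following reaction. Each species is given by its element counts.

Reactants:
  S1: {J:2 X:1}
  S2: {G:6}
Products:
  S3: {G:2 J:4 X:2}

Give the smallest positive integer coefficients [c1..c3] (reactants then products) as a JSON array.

Coefficients: [6, 1, 3]

G: 6·0+1·6 = 6 | 3·2 = 6
J: 6·2+1·0 = 12 | 3·4 = 12
X: 6·1+1·0 = 6 | 3·2 = 6
gcd(6,1,3) = 1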